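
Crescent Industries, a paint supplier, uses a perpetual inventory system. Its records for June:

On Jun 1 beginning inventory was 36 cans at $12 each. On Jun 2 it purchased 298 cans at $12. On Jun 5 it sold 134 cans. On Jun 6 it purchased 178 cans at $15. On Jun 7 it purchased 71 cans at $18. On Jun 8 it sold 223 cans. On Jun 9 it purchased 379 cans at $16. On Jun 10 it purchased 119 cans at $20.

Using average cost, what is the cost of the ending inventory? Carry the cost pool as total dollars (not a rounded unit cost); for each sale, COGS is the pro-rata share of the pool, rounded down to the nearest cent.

Ending inventory = $11,639.21

After Jun 1: 36 on hand, pool $432.00 (≈ $12.0000 each)
After Jun 2: 334 on hand, pool $4,008.00 (≈ $12.0000 each)
Jun 5, sell 134: 134/334 × $4,008.00 → $1,608.00
After Jun 6: 378 on hand, pool $5,070.00 (≈ $13.4127 each)
After Jun 7: 449 on hand, pool $6,348.00 (≈ $14.1381 each)
Jun 8, sell 223: 223/449 × $6,348.00 → $3,152.79
After Jun 9: 605 on hand, pool $9,259.21 (≈ $15.3045 each)
After Jun 10: 724 on hand, pool $11,639.21 (≈ $16.0763 each)
Total COGS = $1,608.00 + $3,152.79 = $4,760.79
Ending inventory (cost pool remaining) = $11,639.21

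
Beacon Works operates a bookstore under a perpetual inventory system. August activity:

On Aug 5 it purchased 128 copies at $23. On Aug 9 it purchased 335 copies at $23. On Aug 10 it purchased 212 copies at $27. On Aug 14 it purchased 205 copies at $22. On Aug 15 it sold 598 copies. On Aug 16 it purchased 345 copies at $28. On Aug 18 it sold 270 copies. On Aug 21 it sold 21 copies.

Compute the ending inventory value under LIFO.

Ending inventory = $7,998

Aug 15, 598 sold [LIFO — newest first]: 205 @ $22 + 212 @ $27 + 181 @ $23 = $14,397
Aug 18, 270 sold [LIFO — newest first]: 270 @ $28 = $7,560
Aug 21, 21 sold [LIFO — newest first]: 21 @ $28 = $588
Total COGS = $14,397 + $7,560 + $588 = $22,545
Ending inventory: 128 @ $23 + 154 @ $23 + 54 @ $28 = $7,998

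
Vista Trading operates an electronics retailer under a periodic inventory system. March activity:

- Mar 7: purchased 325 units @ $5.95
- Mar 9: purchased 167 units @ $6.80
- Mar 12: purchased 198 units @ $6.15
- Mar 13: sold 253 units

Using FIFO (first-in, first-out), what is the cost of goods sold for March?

Mar 13, 253 sold [FIFO — oldest first]: 253 @ $5.95 = $1,505.35
Ending inventory: 72 @ $5.95 + 167 @ $6.80 + 198 @ $6.15 = $2,781.70

COGS = $1,505.35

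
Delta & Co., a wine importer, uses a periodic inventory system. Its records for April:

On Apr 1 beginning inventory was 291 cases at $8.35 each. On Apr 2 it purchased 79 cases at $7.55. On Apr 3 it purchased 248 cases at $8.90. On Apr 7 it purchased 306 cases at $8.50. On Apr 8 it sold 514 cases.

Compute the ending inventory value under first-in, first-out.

Apr 8, 514 sold [FIFO — oldest first]: 291 @ $8.35 + 79 @ $7.55 + 144 @ $8.90 = $4,307.90
Ending inventory: 104 @ $8.90 + 306 @ $8.50 = $3,526.60
Check: goods available $7,834.50 = COGS $4,307.90 + ending $3,526.60

Ending inventory = $3,526.60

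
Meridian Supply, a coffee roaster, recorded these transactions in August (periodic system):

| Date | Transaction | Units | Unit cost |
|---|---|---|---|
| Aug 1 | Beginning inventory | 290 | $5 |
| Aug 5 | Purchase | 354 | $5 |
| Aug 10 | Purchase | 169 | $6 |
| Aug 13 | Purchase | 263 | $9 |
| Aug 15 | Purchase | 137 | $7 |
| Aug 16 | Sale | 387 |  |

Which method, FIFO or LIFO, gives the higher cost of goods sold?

FIFO COGS: 290 @ $5 + 97 @ $5 = $1,935
LIFO COGS: 137 @ $7 + 250 @ $9 = $3,209

LIFO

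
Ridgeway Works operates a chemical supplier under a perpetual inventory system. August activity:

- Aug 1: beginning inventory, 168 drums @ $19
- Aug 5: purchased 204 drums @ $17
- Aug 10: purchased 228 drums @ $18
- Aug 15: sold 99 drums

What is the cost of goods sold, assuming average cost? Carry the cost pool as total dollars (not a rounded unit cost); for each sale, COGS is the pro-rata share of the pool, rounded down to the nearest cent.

COGS = $1,776.06

After Aug 1: 168 on hand, pool $3,192.00 (≈ $19.0000 each)
After Aug 5: 372 on hand, pool $6,660.00 (≈ $17.9032 each)
After Aug 10: 600 on hand, pool $10,764.00 (≈ $17.9400 each)
Aug 15, sell 99: 99/600 × $10,764.00 → $1,776.06
Ending inventory (cost pool remaining) = $8,987.94
Check: goods available $10,764.00 = COGS $1,776.06 + ending $8,987.94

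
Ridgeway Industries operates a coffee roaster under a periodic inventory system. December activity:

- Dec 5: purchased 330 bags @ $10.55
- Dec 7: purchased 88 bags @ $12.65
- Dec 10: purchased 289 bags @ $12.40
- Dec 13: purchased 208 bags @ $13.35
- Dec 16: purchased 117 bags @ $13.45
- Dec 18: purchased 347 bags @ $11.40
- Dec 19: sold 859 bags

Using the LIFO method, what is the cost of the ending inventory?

Ending inventory = $5,859.50

Dec 19, 859 sold [LIFO — newest first]: 347 @ $11.40 + 117 @ $13.45 + 208 @ $13.35 + 187 @ $12.40 = $10,625.05
Ending inventory: 330 @ $10.55 + 88 @ $12.65 + 102 @ $12.40 = $5,859.50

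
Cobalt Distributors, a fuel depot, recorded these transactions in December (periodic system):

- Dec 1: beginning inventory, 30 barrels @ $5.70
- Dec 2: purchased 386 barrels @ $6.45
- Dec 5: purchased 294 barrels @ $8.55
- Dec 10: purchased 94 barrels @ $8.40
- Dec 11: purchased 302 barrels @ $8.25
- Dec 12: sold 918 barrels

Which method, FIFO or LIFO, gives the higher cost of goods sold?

LIFO

FIFO COGS: 30 @ $5.70 + 386 @ $6.45 + 294 @ $8.55 + 94 @ $8.40 + 114 @ $8.25 = $6,904.50
LIFO COGS: 302 @ $8.25 + 94 @ $8.40 + 294 @ $8.55 + 228 @ $6.45 = $7,265.40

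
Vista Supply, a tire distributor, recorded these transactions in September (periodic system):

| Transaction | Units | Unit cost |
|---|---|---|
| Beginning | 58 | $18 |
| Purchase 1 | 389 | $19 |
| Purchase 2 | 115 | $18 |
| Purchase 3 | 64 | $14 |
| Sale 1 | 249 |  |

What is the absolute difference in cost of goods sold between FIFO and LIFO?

FIFO COGS: 58 @ $18 + 191 @ $19 = $4,673
LIFO COGS: 64 @ $14 + 115 @ $18 + 70 @ $19 = $4,296
Difference = |$4,673 − $4,296| = $377

$377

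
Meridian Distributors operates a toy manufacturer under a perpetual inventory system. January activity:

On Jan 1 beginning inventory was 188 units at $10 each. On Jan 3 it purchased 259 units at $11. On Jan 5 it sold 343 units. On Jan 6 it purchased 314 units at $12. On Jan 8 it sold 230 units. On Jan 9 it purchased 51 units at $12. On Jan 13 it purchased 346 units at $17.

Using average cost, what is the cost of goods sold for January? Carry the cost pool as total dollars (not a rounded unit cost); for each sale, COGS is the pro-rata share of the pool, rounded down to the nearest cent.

COGS = $6,307.44

After Jan 1: 188 on hand, pool $1,880.00 (≈ $10.0000 each)
After Jan 3: 447 on hand, pool $4,729.00 (≈ $10.5794 each)
Jan 5, sell 343: 343/447 × $4,729.00 → $3,628.74
After Jan 6: 418 on hand, pool $4,868.26 (≈ $11.6466 each)
Jan 8, sell 230: 230/418 × $4,868.26 → $2,678.70
After Jan 9: 239 on hand, pool $2,801.56 (≈ $11.7220 each)
After Jan 13: 585 on hand, pool $8,683.56 (≈ $14.8437 each)
Total COGS = $3,628.74 + $2,678.70 = $6,307.44
Ending inventory (cost pool remaining) = $8,683.56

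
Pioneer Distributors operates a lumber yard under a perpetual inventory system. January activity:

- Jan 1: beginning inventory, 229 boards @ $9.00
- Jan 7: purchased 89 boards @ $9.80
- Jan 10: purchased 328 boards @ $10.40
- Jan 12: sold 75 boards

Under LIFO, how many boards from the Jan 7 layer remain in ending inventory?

Jan 12, 75 sold [LIFO — newest first]: 75 @ $10.40 = $780.00
Ending inventory: 229 @ $9.00 + 89 @ $9.80 + 253 @ $10.40 = $5,564.40
Check: goods available $6,344.40 = COGS $780.00 + ending $5,564.40

89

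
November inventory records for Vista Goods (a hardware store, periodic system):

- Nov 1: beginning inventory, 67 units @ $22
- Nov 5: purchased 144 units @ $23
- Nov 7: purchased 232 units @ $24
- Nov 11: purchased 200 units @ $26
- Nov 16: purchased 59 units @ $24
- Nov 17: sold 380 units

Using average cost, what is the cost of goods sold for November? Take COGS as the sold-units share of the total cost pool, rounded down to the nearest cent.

COGS = $9,186.03

Nov 17, sell 380: 380/702 × $16,970.00 → $9,186.03
Ending inventory (cost pool remaining) = $7,783.97
Check: goods available $16,970.00 = COGS $9,186.03 + ending $7,783.97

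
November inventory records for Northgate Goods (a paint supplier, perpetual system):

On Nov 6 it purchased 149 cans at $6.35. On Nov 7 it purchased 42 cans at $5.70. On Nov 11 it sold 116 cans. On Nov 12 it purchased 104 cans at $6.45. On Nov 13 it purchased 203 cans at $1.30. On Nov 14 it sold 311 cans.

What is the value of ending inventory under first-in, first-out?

Ending inventory = $92.30

Nov 11, 116 sold [FIFO — oldest first]: 116 @ $6.35 = $736.60
Nov 14, 311 sold [FIFO — oldest first]: 33 @ $6.35 + 42 @ $5.70 + 104 @ $6.45 + 132 @ $1.30 = $1,291.35
Total COGS = $736.60 + $1,291.35 = $2,027.95
Ending inventory: 71 @ $1.30 = $92.30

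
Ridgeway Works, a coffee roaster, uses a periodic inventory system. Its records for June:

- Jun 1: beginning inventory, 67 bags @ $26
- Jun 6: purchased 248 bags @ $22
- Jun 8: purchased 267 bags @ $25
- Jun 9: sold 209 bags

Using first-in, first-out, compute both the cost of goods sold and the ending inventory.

Jun 9, 209 sold [FIFO — oldest first]: 67 @ $26 + 142 @ $22 = $4,866
Ending inventory: 106 @ $22 + 267 @ $25 = $9,007

COGS = $4,866; ending inventory = $9,007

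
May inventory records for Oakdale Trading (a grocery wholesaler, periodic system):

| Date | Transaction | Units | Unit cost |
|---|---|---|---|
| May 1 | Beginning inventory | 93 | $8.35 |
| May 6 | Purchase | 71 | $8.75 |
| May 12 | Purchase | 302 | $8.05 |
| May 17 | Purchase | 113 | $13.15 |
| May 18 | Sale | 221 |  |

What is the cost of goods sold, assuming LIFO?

COGS = $2,355.35

May 18, 221 sold [LIFO — newest first]: 113 @ $13.15 + 108 @ $8.05 = $2,355.35
Ending inventory: 93 @ $8.35 + 71 @ $8.75 + 194 @ $8.05 = $2,959.50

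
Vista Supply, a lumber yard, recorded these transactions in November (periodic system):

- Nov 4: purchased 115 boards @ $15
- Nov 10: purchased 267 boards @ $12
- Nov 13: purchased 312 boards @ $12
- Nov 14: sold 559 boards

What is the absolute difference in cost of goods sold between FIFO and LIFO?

FIFO COGS: 115 @ $15 + 267 @ $12 + 177 @ $12 = $7,053
LIFO COGS: 312 @ $12 + 247 @ $12 = $6,708
Difference = |$7,053 − $6,708| = $345

$345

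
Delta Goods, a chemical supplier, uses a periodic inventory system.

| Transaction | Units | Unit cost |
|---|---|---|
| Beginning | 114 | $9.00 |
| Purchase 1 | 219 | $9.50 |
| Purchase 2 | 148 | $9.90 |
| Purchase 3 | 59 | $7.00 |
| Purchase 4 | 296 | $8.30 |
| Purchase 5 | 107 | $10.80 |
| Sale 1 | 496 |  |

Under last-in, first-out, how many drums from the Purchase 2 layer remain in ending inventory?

114

Sale 1 (496) [LIFO — newest first]: 107 @ $10.80 + 296 @ $8.30 + 59 @ $7.00 + 34 @ $9.90 = $4,362.00
Ending inventory: 114 @ $9.00 + 219 @ $9.50 + 114 @ $9.90 = $4,235.10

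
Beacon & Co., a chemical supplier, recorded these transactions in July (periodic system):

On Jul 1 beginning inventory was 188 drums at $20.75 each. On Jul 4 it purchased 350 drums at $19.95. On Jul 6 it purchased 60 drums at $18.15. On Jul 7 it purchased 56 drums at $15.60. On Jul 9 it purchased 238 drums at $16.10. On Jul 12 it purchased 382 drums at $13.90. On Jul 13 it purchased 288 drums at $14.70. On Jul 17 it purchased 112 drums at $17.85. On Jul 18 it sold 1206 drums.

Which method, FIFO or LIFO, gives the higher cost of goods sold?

FIFO

FIFO COGS: 188 @ $20.75 + 350 @ $19.95 + 60 @ $18.15 + 56 @ $15.60 + 238 @ $16.10 + 314 @ $13.90 = $21,042.50
LIFO COGS: 112 @ $17.85 + 288 @ $14.70 + 382 @ $13.90 + 238 @ $16.10 + 56 @ $15.60 + 60 @ $18.15 + 70 @ $19.95 = $18,733.50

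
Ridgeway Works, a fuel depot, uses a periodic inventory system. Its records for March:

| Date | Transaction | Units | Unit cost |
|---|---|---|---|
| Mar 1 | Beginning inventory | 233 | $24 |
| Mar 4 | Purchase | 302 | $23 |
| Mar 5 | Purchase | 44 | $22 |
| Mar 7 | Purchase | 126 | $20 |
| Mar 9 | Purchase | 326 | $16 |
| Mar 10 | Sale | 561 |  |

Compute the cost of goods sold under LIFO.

COGS = $10,199

Mar 10, 561 sold [LIFO — newest first]: 326 @ $16 + 126 @ $20 + 44 @ $22 + 65 @ $23 = $10,199
Ending inventory: 233 @ $24 + 237 @ $23 = $11,043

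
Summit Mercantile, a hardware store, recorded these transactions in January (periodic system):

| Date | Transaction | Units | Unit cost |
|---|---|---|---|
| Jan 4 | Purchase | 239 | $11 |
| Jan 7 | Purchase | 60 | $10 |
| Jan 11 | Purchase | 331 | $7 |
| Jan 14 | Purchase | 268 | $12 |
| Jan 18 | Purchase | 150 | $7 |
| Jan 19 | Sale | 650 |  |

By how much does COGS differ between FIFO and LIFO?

$104

FIFO COGS: 239 @ $11 + 60 @ $10 + 331 @ $7 + 20 @ $12 = $5,786
LIFO COGS: 150 @ $7 + 268 @ $12 + 232 @ $7 = $5,890
Difference = |$5,786 − $5,890| = $104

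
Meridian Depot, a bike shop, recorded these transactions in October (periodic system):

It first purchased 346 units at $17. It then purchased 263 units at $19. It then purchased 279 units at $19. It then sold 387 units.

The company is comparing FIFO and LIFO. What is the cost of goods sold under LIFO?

FIFO COGS: 346 @ $17 + 41 @ $19 = $6,661
LIFO COGS: 279 @ $19 + 108 @ $19 = $7,353

COGS = $7,353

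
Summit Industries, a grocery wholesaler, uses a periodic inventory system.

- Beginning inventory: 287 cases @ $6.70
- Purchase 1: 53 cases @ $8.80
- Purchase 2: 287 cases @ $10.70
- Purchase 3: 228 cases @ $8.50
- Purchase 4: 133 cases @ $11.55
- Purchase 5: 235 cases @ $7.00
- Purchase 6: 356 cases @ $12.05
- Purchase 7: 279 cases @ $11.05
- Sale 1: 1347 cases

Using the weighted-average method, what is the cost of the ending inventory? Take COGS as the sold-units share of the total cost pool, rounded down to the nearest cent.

Sale 1, sell 1347: 1347/1858 × $17,952.10 → $13,014.78
Ending inventory (cost pool remaining) = $4,937.32
Check: goods available $17,952.10 = COGS $13,014.78 + ending $4,937.32

Ending inventory = $4,937.32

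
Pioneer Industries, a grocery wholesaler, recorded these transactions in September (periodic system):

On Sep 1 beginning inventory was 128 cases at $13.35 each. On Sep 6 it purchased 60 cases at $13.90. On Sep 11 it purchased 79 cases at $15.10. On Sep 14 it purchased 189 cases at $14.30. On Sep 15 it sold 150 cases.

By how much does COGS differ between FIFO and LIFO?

FIFO COGS: 128 @ $13.35 + 22 @ $13.90 = $2,014.60
LIFO COGS: 150 @ $14.30 = $2,145.00
Difference = |$2,014.60 − $2,145.00| = $130.40

$130.40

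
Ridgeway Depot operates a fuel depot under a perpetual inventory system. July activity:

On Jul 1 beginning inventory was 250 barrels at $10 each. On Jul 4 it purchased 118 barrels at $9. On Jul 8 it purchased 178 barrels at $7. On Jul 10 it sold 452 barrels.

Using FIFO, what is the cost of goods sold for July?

COGS = $4,150

Jul 10, 452 sold [FIFO — oldest first]: 250 @ $10 + 118 @ $9 + 84 @ $7 = $4,150
Ending inventory: 94 @ $7 = $658
Check: goods available $4,808 = COGS $4,150 + ending $658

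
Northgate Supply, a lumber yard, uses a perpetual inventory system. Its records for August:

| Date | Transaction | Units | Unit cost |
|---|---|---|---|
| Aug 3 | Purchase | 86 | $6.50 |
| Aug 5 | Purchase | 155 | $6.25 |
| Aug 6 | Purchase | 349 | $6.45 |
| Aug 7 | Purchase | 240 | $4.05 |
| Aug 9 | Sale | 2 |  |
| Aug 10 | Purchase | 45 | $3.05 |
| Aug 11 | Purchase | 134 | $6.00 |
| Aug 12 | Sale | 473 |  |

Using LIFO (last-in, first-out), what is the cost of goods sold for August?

Aug 9, 2 sold [LIFO — newest first]: 2 @ $4.05 = $8.10
Aug 12, 473 sold [LIFO — newest first]: 134 @ $6.00 + 45 @ $3.05 + 238 @ $4.05 + 56 @ $6.45 = $2,266.35
Total COGS = $8.10 + $2,266.35 = $2,274.45
Ending inventory: 86 @ $6.50 + 155 @ $6.25 + 293 @ $6.45 = $3,417.60
Check: goods available $5,692.05 = COGS $2,274.45 + ending $3,417.60

COGS = $2,274.45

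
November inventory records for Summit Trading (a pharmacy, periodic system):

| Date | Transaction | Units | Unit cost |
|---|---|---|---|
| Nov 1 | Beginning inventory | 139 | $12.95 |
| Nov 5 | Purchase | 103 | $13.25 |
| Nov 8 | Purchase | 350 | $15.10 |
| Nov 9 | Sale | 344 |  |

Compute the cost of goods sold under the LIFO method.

Nov 9, 344 sold [LIFO — newest first]: 344 @ $15.10 = $5,194.40
Ending inventory: 139 @ $12.95 + 103 @ $13.25 + 6 @ $15.10 = $3,255.40

COGS = $5,194.40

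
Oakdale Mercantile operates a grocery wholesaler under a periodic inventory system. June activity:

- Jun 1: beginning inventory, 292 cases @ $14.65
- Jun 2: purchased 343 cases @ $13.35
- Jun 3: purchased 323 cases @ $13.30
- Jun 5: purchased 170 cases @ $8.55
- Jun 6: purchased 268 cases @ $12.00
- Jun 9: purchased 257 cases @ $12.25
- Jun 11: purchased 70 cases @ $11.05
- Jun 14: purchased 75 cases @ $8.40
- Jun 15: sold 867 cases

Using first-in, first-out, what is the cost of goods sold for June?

Jun 15, 867 sold [FIFO — oldest first]: 292 @ $14.65 + 343 @ $13.35 + 232 @ $13.30 = $11,942.45
Ending inventory: 91 @ $13.30 + 170 @ $8.55 + 268 @ $12.00 + 257 @ $12.25 + 70 @ $11.05 + 75 @ $8.40 = $10,431.55
Check: goods available $22,374.00 = COGS $11,942.45 + ending $10,431.55

COGS = $11,942.45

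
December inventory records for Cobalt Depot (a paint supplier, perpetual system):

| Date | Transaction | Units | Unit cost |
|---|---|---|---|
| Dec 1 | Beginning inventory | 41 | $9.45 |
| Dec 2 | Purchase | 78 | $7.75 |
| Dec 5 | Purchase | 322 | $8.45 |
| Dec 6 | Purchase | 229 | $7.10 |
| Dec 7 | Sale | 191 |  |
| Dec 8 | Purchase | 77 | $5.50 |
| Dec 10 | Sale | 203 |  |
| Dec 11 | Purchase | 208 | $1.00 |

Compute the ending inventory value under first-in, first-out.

Ending inventory = $2,654.55

Dec 7, 191 sold [FIFO — oldest first]: 41 @ $9.45 + 78 @ $7.75 + 72 @ $8.45 = $1,600.35
Dec 10, 203 sold [FIFO — oldest first]: 203 @ $8.45 = $1,715.35
Total COGS = $1,600.35 + $1,715.35 = $3,315.70
Ending inventory: 47 @ $8.45 + 229 @ $7.10 + 77 @ $5.50 + 208 @ $1.00 = $2,654.55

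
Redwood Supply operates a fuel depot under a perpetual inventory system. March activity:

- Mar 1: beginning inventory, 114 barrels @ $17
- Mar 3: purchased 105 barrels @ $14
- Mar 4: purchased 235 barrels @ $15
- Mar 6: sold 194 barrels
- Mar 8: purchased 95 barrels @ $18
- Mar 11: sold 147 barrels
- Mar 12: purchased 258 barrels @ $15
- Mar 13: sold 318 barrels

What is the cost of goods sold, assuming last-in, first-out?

COGS = $10,099

Mar 6, 194 sold [LIFO — newest first]: 194 @ $15 = $2,910
Mar 11, 147 sold [LIFO — newest first]: 95 @ $18 + 41 @ $15 + 11 @ $14 = $2,479
Mar 13, 318 sold [LIFO — newest first]: 258 @ $15 + 60 @ $14 = $4,710
Total COGS = $2,910 + $2,479 + $4,710 = $10,099
Ending inventory: 114 @ $17 + 34 @ $14 = $2,414
Check: goods available $12,513 = COGS $10,099 + ending $2,414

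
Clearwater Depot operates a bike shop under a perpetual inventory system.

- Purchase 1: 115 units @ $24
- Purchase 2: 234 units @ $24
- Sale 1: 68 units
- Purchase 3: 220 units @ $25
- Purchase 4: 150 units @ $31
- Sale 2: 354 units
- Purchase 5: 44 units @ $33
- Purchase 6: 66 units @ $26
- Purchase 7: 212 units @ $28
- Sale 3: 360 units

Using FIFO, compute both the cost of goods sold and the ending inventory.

COGS = $20,472; ending inventory = $7,158

Sale 1 (68) [FIFO — oldest first]: 68 @ $24 = $1,632
Sale 2 (354) [FIFO — oldest first]: 47 @ $24 + 234 @ $24 + 73 @ $25 = $8,569
Sale 3 (360) [FIFO — oldest first]: 147 @ $25 + 150 @ $31 + 44 @ $33 + 19 @ $26 = $10,271
Total COGS = $1,632 + $8,569 + $10,271 = $20,472
Ending inventory: 47 @ $26 + 212 @ $28 = $7,158
Check: goods available $27,630 = COGS $20,472 + ending $7,158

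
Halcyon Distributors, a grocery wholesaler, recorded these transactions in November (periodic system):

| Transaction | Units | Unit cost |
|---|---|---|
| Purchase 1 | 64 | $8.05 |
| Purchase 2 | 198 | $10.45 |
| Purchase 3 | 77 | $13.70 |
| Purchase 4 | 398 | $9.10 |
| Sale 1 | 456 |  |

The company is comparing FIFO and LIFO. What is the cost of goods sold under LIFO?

FIFO COGS: 64 @ $8.05 + 198 @ $10.45 + 77 @ $13.70 + 117 @ $9.10 = $4,703.90
LIFO COGS: 398 @ $9.10 + 58 @ $13.70 = $4,416.40

COGS = $4,416.40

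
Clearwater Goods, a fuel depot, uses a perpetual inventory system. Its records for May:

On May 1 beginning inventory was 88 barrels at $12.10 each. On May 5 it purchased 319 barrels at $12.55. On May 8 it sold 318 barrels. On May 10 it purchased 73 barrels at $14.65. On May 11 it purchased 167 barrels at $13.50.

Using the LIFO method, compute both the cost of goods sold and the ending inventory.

COGS = $3,990.90; ending inventory = $4,401.30

May 8, 318 sold [LIFO — newest first]: 318 @ $12.55 = $3,990.90
Ending inventory: 88 @ $12.10 + 1 @ $12.55 + 73 @ $14.65 + 167 @ $13.50 = $4,401.30
Check: goods available $8,392.20 = COGS $3,990.90 + ending $4,401.30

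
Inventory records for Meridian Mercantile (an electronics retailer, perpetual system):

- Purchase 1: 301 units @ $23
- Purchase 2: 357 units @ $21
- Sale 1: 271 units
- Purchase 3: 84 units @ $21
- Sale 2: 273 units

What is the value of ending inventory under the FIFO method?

Ending inventory = $4,158

Sale 1 (271) [FIFO — oldest first]: 271 @ $23 = $6,233
Sale 2 (273) [FIFO — oldest first]: 30 @ $23 + 243 @ $21 = $5,793
Total COGS = $6,233 + $5,793 = $12,026
Ending inventory: 114 @ $21 + 84 @ $21 = $4,158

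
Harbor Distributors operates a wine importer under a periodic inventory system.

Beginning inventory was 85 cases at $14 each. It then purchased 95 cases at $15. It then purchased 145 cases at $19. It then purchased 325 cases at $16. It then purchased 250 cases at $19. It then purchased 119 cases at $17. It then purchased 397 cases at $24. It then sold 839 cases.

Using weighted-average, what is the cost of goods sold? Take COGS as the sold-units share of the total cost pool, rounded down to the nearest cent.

Sale 1, sell 839: 839/1416 × $26,871.00 → $15,921.44
Ending inventory (cost pool remaining) = $10,949.56
Check: goods available $26,871.00 = COGS $15,921.44 + ending $10,949.56

COGS = $15,921.44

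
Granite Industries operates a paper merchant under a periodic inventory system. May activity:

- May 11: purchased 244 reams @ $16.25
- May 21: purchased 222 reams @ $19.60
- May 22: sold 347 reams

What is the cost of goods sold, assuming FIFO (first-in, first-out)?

COGS = $5,983.80

May 22, 347 sold [FIFO — oldest first]: 244 @ $16.25 + 103 @ $19.60 = $5,983.80
Ending inventory: 119 @ $19.60 = $2,332.40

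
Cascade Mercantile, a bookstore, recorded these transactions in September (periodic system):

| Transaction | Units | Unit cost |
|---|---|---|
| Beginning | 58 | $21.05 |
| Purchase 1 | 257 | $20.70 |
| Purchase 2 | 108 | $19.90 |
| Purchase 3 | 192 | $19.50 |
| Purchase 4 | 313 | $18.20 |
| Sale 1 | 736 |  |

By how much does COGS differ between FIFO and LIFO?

FIFO COGS: 58 @ $21.05 + 257 @ $20.70 + 108 @ $19.90 + 192 @ $19.50 + 121 @ $18.20 = $14,636.20
LIFO COGS: 313 @ $18.20 + 192 @ $19.50 + 108 @ $19.90 + 123 @ $20.70 = $14,135.90
Difference = |$14,636.20 − $14,135.90| = $500.30

$500.30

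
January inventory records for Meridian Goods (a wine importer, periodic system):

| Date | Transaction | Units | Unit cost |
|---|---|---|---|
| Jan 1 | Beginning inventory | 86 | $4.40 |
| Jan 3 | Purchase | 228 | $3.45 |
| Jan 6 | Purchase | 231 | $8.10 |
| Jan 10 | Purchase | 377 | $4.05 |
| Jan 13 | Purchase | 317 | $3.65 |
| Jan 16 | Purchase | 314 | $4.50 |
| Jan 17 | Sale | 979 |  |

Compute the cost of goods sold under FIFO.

COGS = $4,771.00

Jan 17, 979 sold [FIFO — oldest first]: 86 @ $4.40 + 228 @ $3.45 + 231 @ $8.10 + 377 @ $4.05 + 57 @ $3.65 = $4,771.00
Ending inventory: 260 @ $3.65 + 314 @ $4.50 = $2,362.00
Check: goods available $7,133.00 = COGS $4,771.00 + ending $2,362.00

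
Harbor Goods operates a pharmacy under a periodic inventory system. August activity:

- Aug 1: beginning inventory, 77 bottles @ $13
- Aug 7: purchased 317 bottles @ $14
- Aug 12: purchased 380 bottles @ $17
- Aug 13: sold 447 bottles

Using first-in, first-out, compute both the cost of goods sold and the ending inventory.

Aug 13, 447 sold [FIFO — oldest first]: 77 @ $13 + 317 @ $14 + 53 @ $17 = $6,340
Ending inventory: 327 @ $17 = $5,559

COGS = $6,340; ending inventory = $5,559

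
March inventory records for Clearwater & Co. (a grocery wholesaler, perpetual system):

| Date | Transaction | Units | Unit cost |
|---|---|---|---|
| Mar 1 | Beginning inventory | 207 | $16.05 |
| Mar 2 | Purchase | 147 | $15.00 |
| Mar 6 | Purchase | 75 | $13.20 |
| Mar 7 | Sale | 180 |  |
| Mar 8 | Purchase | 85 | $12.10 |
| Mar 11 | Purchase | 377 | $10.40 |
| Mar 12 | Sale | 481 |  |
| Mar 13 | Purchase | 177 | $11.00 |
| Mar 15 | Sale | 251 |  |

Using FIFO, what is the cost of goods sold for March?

Mar 7, 180 sold [FIFO — oldest first]: 180 @ $16.05 = $2,889.00
Mar 12, 481 sold [FIFO — oldest first]: 27 @ $16.05 + 147 @ $15.00 + 75 @ $13.20 + 85 @ $12.10 + 147 @ $10.40 = $6,185.65
Mar 15, 251 sold [FIFO — oldest first]: 230 @ $10.40 + 21 @ $11.00 = $2,623.00
Total COGS = $2,889.00 + $6,185.65 + $2,623.00 = $11,697.65
Ending inventory: 156 @ $11.00 = $1,716.00
Check: goods available $13,413.65 = COGS $11,697.65 + ending $1,716.00

COGS = $11,697.65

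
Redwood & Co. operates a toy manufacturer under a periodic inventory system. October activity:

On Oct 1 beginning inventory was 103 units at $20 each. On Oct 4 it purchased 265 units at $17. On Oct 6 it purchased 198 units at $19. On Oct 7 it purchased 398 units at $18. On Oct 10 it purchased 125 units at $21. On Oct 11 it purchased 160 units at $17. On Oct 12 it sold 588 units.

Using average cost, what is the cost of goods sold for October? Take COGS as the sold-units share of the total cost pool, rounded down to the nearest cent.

COGS = $10,750.65

Oct 12, sell 588: 588/1249 × $22,836.00 → $10,750.65
Ending inventory (cost pool remaining) = $12,085.35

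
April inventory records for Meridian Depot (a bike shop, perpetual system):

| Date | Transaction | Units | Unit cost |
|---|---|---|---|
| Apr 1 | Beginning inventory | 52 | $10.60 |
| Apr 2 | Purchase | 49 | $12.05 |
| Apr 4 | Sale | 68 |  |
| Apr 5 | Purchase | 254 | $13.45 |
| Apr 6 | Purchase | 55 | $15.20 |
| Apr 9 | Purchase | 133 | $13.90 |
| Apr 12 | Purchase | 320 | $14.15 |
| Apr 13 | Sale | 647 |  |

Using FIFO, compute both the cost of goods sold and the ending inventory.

Apr 4, 68 sold [FIFO — oldest first]: 52 @ $10.60 + 16 @ $12.05 = $744.00
Apr 13, 647 sold [FIFO — oldest first]: 33 @ $12.05 + 254 @ $13.45 + 55 @ $15.20 + 133 @ $13.90 + 172 @ $14.15 = $8,932.45
Total COGS = $744.00 + $8,932.45 = $9,676.45
Ending inventory: 148 @ $14.15 = $2,094.20
Check: goods available $11,770.65 = COGS $9,676.45 + ending $2,094.20

COGS = $9,676.45; ending inventory = $2,094.20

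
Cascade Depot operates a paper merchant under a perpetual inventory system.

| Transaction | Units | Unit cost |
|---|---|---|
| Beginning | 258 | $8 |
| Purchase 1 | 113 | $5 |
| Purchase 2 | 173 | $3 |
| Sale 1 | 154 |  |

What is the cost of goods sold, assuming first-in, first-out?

Sale 1 (154) [FIFO — oldest first]: 154 @ $8 = $1,232
Ending inventory: 104 @ $8 + 113 @ $5 + 173 @ $3 = $1,916

COGS = $1,232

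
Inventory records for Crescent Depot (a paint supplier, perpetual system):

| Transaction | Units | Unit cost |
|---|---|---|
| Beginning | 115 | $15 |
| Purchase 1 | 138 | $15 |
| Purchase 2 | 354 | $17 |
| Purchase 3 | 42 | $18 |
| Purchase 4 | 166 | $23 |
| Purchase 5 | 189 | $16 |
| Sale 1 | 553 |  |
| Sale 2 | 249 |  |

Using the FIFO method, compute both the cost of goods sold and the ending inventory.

Sale 1 (553) [FIFO — oldest first]: 115 @ $15 + 138 @ $15 + 300 @ $17 = $8,895
Sale 2 (249) [FIFO — oldest first]: 54 @ $17 + 42 @ $18 + 153 @ $23 = $5,193
Total COGS = $8,895 + $5,193 = $14,088
Ending inventory: 13 @ $23 + 189 @ $16 = $3,323

COGS = $14,088; ending inventory = $3,323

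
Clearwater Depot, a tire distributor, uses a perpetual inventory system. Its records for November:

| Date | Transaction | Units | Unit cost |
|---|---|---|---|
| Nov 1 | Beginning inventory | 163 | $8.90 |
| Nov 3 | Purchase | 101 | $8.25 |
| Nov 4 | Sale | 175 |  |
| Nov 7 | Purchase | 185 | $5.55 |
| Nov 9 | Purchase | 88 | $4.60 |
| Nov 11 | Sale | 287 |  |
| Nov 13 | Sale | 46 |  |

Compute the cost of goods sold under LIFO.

Nov 4, 175 sold [LIFO — newest first]: 101 @ $8.25 + 74 @ $8.90 = $1,491.85
Nov 11, 287 sold [LIFO — newest first]: 88 @ $4.60 + 185 @ $5.55 + 14 @ $8.90 = $1,556.15
Nov 13, 46 sold [LIFO — newest first]: 46 @ $8.90 = $409.40
Total COGS = $1,491.85 + $1,556.15 + $409.40 = $3,457.40
Ending inventory: 29 @ $8.90 = $258.10

COGS = $3,457.40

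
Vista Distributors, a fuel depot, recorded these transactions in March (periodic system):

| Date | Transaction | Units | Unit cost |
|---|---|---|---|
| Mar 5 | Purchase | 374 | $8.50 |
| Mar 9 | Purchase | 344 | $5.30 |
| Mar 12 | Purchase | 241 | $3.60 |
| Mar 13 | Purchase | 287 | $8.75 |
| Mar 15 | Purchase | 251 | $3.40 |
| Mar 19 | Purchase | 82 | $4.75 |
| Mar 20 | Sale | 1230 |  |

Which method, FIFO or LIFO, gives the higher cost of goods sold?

FIFO COGS: 374 @ $8.50 + 344 @ $5.30 + 241 @ $3.60 + 271 @ $8.75 = $8,241.05
LIFO COGS: 82 @ $4.75 + 251 @ $3.40 + 287 @ $8.75 + 241 @ $3.60 + 344 @ $5.30 + 25 @ $8.50 = $6,657.45

FIFO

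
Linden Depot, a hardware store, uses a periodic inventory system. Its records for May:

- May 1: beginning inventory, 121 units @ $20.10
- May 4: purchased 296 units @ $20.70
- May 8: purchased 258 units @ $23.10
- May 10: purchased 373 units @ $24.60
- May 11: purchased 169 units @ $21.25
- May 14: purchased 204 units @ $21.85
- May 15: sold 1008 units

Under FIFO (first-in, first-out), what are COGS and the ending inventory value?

COGS = $22,710.90; ending inventory = $9,032.65

May 15, 1008 sold [FIFO — oldest first]: 121 @ $20.10 + 296 @ $20.70 + 258 @ $23.10 + 333 @ $24.60 = $22,710.90
Ending inventory: 40 @ $24.60 + 169 @ $21.25 + 204 @ $21.85 = $9,032.65
Check: goods available $31,743.55 = COGS $22,710.90 + ending $9,032.65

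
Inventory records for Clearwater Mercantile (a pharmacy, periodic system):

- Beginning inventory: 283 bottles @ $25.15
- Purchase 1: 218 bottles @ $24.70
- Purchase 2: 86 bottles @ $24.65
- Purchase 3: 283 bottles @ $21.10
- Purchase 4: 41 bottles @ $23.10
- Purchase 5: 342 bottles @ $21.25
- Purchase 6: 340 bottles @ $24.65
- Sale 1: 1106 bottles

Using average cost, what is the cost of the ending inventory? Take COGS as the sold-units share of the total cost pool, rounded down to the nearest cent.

Ending inventory = $11,369.10

Sale 1, sell 1106: 1106/1593 × $37,188.85 → $25,819.75
Ending inventory (cost pool remaining) = $11,369.10
Check: goods available $37,188.85 = COGS $25,819.75 + ending $11,369.10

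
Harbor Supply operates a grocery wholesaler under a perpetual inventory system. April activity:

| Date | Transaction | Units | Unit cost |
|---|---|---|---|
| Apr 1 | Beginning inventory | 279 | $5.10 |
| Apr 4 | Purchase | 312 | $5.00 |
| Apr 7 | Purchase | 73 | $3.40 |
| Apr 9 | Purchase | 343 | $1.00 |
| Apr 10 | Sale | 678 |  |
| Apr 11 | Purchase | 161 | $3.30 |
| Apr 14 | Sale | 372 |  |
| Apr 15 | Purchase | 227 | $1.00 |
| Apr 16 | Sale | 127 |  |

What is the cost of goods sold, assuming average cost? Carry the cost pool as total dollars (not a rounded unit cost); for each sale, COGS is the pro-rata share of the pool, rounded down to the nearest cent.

COGS = $3,930.42

After Apr 1: 279 on hand, pool $1,422.90 (≈ $5.1000 each)
After Apr 4: 591 on hand, pool $2,982.90 (≈ $5.0472 each)
After Apr 7: 664 on hand, pool $3,231.10 (≈ $4.8661 each)
After Apr 9: 1007 on hand, pool $3,574.10 (≈ $3.5493 each)
Apr 10, sell 678: 678/1007 × $3,574.10 → $2,406.39
After Apr 11: 490 on hand, pool $1,699.01 (≈ $3.4674 each)
Apr 14, sell 372: 372/490 × $1,699.01 → $1,289.86
After Apr 15: 345 on hand, pool $636.15 (≈ $1.8439 each)
Apr 16, sell 127: 127/345 × $636.15 → $234.17
Total COGS = $2,406.39 + $1,289.86 + $234.17 = $3,930.42
Ending inventory (cost pool remaining) = $401.98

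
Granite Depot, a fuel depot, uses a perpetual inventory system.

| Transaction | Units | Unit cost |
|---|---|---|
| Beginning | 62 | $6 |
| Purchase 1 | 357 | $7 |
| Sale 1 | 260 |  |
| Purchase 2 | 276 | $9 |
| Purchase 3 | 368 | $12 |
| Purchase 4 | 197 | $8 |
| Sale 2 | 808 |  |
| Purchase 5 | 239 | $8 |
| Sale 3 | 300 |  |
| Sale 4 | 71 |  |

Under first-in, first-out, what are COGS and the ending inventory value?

COGS = $12,779; ending inventory = $480

Sale 1 (260) [FIFO — oldest first]: 62 @ $6 + 198 @ $7 = $1,758
Sale 2 (808) [FIFO — oldest first]: 159 @ $7 + 276 @ $9 + 368 @ $12 + 5 @ $8 = $8,053
Sale 3 (300) [FIFO — oldest first]: 192 @ $8 + 108 @ $8 = $2,400
Sale 4 (71) [FIFO — oldest first]: 71 @ $8 = $568
Total COGS = $1,758 + $8,053 + $2,400 + $568 = $12,779
Ending inventory: 60 @ $8 = $480
Check: goods available $13,259 = COGS $12,779 + ending $480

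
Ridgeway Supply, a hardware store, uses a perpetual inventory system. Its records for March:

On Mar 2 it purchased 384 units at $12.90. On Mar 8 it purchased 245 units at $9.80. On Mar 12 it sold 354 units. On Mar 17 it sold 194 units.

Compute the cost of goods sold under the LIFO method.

Mar 12, 354 sold [LIFO — newest first]: 245 @ $9.80 + 109 @ $12.90 = $3,807.10
Mar 17, 194 sold [LIFO — newest first]: 194 @ $12.90 = $2,502.60
Total COGS = $3,807.10 + $2,502.60 = $6,309.70
Ending inventory: 81 @ $12.90 = $1,044.90

COGS = $6,309.70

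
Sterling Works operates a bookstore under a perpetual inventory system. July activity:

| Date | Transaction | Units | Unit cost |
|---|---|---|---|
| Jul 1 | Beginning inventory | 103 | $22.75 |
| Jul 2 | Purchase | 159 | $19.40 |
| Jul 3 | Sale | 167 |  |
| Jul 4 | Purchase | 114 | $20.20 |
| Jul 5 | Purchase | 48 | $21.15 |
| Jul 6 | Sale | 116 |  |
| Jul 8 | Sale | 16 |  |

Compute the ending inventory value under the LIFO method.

Ending inventory = $2,767.25

Jul 3, 167 sold [LIFO — newest first]: 159 @ $19.40 + 8 @ $22.75 = $3,266.60
Jul 6, 116 sold [LIFO — newest first]: 48 @ $21.15 + 68 @ $20.20 = $2,388.80
Jul 8, 16 sold [LIFO — newest first]: 16 @ $20.20 = $323.20
Total COGS = $3,266.60 + $2,388.80 + $323.20 = $5,978.60
Ending inventory: 95 @ $22.75 + 30 @ $20.20 = $2,767.25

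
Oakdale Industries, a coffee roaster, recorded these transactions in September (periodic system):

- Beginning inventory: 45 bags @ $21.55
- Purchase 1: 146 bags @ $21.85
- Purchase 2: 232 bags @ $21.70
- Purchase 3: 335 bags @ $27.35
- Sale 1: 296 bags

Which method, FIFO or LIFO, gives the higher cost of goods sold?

LIFO

FIFO COGS: 45 @ $21.55 + 146 @ $21.85 + 105 @ $21.70 = $6,438.35
LIFO COGS: 296 @ $27.35 = $8,095.60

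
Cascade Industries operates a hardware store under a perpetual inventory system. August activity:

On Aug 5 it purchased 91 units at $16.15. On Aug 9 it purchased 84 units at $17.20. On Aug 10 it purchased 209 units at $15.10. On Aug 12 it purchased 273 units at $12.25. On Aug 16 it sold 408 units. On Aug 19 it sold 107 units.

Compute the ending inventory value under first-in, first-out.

Ending inventory = $1,739.50

Aug 16, 408 sold [FIFO — oldest first]: 91 @ $16.15 + 84 @ $17.20 + 209 @ $15.10 + 24 @ $12.25 = $6,364.35
Aug 19, 107 sold [FIFO — oldest first]: 107 @ $12.25 = $1,310.75
Total COGS = $6,364.35 + $1,310.75 = $7,675.10
Ending inventory: 142 @ $12.25 = $1,739.50
Check: goods available $9,414.60 = COGS $7,675.10 + ending $1,739.50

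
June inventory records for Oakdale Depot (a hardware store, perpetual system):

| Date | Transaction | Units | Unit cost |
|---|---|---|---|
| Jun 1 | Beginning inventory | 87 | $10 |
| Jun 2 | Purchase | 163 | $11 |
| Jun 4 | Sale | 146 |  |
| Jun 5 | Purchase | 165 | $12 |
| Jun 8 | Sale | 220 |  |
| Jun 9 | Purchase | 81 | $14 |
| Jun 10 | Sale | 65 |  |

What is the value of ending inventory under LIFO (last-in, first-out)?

Ending inventory = $714

Jun 4, 146 sold [LIFO — newest first]: 146 @ $11 = $1,606
Jun 8, 220 sold [LIFO — newest first]: 165 @ $12 + 17 @ $11 + 38 @ $10 = $2,547
Jun 10, 65 sold [LIFO — newest first]: 65 @ $14 = $910
Total COGS = $1,606 + $2,547 + $910 = $5,063
Ending inventory: 49 @ $10 + 16 @ $14 = $714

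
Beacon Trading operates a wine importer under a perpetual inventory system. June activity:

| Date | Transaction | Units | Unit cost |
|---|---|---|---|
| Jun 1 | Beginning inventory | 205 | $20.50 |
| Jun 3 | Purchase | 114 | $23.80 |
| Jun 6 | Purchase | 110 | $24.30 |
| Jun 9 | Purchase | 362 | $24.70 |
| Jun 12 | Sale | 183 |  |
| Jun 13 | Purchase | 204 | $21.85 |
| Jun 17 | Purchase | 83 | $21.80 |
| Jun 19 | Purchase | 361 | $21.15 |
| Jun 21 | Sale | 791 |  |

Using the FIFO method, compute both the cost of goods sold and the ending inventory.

COGS = $22,528.65; ending inventory = $9,903.40

Jun 12, 183 sold [FIFO — oldest first]: 183 @ $20.50 = $3,751.50
Jun 21, 791 sold [FIFO — oldest first]: 22 @ $20.50 + 114 @ $23.80 + 110 @ $24.30 + 362 @ $24.70 + 183 @ $21.85 = $18,777.15
Total COGS = $3,751.50 + $18,777.15 = $22,528.65
Ending inventory: 21 @ $21.85 + 83 @ $21.80 + 361 @ $21.15 = $9,903.40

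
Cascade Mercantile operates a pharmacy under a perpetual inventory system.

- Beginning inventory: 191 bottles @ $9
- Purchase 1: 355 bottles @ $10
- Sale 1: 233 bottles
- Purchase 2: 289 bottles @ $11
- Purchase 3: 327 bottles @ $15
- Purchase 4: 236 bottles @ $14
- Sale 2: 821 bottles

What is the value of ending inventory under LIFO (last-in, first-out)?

Ending inventory = $3,280

Sale 1 (233) [LIFO — newest first]: 233 @ $10 = $2,330
Sale 2 (821) [LIFO — newest first]: 236 @ $14 + 327 @ $15 + 258 @ $11 = $11,047
Total COGS = $2,330 + $11,047 = $13,377
Ending inventory: 191 @ $9 + 122 @ $10 + 31 @ $11 = $3,280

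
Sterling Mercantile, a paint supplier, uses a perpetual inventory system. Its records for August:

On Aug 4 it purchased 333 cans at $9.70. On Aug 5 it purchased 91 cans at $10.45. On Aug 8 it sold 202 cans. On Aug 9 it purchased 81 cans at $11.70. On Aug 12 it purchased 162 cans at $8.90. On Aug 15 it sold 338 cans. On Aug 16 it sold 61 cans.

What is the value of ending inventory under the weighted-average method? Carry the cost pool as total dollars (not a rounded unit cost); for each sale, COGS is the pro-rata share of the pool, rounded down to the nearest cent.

After Aug 4: 333 on hand, pool $3,230.10 (≈ $9.7000 each)
After Aug 5: 424 on hand, pool $4,181.05 (≈ $9.8610 each)
Aug 8, sell 202: 202/424 × $4,181.05 → $1,991.91
After Aug 9: 303 on hand, pool $3,136.84 (≈ $10.3526 each)
After Aug 12: 465 on hand, pool $4,578.64 (≈ $9.8465 each)
Aug 15, sell 338: 338/465 × $4,578.64 → $3,328.12
Aug 16, sell 61: 61/127 × $1,250.52 → $600.64
Total COGS = $1,991.91 + $3,328.12 + $600.64 = $5,920.67
Ending inventory (cost pool remaining) = $649.88

Ending inventory = $649.88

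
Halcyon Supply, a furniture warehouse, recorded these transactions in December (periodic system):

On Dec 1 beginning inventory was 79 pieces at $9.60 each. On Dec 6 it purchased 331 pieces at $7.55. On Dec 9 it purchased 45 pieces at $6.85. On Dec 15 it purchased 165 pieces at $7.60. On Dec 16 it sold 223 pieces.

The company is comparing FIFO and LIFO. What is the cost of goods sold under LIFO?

COGS = $1,660.40

FIFO COGS: 79 @ $9.60 + 144 @ $7.55 = $1,845.60
LIFO COGS: 165 @ $7.60 + 45 @ $6.85 + 13 @ $7.55 = $1,660.40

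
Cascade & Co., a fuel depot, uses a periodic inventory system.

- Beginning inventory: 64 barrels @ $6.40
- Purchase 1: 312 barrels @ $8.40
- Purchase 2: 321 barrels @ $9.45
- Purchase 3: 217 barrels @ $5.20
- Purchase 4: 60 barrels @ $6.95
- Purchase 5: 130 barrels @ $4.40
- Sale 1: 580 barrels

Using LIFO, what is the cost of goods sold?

Sale 1 (580) [LIFO — newest first]: 130 @ $4.40 + 60 @ $6.95 + 217 @ $5.20 + 173 @ $9.45 = $3,752.25
Ending inventory: 64 @ $6.40 + 312 @ $8.40 + 148 @ $9.45 = $4,429.00

COGS = $3,752.25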